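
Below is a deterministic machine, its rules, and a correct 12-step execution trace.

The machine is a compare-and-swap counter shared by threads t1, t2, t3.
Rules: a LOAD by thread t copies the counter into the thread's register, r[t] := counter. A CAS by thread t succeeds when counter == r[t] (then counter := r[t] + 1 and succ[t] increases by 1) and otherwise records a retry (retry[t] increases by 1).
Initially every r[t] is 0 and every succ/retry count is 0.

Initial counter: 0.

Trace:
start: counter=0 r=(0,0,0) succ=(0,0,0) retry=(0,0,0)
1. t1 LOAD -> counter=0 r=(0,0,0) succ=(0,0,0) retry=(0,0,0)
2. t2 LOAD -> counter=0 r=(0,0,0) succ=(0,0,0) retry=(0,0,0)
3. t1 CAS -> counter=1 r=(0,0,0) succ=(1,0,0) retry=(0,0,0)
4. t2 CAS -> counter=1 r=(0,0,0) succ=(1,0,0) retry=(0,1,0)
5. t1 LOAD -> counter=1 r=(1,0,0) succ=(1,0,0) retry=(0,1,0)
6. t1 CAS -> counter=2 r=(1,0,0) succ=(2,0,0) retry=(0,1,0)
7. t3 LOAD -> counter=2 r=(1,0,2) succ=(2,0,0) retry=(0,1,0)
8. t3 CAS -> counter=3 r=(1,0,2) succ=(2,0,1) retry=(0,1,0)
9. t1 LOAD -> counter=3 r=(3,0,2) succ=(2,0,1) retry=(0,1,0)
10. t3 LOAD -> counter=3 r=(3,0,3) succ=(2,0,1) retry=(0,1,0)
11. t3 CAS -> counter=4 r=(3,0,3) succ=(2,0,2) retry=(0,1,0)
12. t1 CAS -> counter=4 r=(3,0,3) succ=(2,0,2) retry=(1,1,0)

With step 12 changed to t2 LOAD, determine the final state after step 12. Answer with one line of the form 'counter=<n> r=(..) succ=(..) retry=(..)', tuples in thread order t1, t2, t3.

counter=4 r=(3,4,3) succ=(2,0,2) retry=(0,1,0)

(re-executing from step 12 with the substitution; state before step 12: counter=4 r=(3,0,3) succ=(2,0,2) retry=(0,1,0))
12. t2 LOAD -> counter=4 r=(3,4,3) succ=(2,0,2) retry=(0,1,0)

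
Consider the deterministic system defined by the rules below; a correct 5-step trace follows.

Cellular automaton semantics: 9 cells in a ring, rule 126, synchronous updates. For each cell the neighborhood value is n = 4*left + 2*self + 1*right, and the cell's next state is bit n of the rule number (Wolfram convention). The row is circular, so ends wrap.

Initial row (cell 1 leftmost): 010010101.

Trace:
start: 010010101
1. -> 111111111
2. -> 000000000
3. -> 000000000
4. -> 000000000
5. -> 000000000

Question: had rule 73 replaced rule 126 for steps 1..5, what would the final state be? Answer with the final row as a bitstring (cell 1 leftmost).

(re-executing steps 1..5 under rule 73; state before step 1: 010010101)
1. -> 000000000
2. -> 111111111
3. -> 000000000
4. -> 111111111
5. -> 000000000

000000000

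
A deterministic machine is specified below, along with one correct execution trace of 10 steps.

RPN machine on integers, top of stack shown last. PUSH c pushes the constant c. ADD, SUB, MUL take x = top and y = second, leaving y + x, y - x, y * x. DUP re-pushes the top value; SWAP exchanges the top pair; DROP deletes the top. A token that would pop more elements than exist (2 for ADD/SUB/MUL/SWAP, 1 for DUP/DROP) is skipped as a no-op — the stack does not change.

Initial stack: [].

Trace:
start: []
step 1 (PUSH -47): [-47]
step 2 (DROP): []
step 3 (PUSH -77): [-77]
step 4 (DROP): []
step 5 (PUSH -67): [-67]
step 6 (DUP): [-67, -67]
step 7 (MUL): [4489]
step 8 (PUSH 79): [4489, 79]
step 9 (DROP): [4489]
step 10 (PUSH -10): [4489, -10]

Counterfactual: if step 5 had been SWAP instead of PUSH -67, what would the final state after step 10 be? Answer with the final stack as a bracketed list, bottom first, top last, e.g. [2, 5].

[-10]

(re-executing from step 5 with the substitution; state before step 5: [])
step 5 (SWAP): []
step 6 (DUP): []
step 7 (MUL): []
step 8 (PUSH 79): [79]
step 9 (DROP): []
step 10 (PUSH -10): [-10]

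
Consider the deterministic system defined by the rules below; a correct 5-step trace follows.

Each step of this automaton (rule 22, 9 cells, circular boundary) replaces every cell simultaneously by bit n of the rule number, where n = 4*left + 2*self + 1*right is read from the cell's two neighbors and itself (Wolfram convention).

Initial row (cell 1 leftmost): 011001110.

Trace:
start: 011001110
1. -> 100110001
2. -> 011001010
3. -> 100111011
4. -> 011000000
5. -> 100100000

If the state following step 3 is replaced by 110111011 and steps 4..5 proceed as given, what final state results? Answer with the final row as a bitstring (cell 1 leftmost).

state after step 3 := 110111011
4. -> 000000000
5. -> 000000000

000000000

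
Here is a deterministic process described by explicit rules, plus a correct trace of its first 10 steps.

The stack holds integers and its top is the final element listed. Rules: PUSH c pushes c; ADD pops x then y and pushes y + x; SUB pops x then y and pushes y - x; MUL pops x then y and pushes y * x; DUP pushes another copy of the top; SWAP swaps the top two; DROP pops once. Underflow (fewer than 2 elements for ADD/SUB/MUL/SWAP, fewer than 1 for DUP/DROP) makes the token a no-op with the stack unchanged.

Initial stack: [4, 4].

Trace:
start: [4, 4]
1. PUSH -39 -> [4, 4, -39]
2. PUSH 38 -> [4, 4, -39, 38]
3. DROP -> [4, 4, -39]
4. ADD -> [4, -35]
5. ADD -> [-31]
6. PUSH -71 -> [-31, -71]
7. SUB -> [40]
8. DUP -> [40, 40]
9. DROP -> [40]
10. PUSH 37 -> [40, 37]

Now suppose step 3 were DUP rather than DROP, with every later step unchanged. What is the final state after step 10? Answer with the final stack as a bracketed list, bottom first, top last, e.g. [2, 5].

[4, 4, 108, 37]

(re-executing from step 3 with the substitution; state before step 3: [4, 4, -39, 38])
3. DUP -> [4, 4, -39, 38, 38]
4. ADD -> [4, 4, -39, 76]
5. ADD -> [4, 4, 37]
6. PUSH -71 -> [4, 4, 37, -71]
7. SUB -> [4, 4, 108]
8. DUP -> [4, 4, 108, 108]
9. DROP -> [4, 4, 108]
10. PUSH 37 -> [4, 4, 108, 37]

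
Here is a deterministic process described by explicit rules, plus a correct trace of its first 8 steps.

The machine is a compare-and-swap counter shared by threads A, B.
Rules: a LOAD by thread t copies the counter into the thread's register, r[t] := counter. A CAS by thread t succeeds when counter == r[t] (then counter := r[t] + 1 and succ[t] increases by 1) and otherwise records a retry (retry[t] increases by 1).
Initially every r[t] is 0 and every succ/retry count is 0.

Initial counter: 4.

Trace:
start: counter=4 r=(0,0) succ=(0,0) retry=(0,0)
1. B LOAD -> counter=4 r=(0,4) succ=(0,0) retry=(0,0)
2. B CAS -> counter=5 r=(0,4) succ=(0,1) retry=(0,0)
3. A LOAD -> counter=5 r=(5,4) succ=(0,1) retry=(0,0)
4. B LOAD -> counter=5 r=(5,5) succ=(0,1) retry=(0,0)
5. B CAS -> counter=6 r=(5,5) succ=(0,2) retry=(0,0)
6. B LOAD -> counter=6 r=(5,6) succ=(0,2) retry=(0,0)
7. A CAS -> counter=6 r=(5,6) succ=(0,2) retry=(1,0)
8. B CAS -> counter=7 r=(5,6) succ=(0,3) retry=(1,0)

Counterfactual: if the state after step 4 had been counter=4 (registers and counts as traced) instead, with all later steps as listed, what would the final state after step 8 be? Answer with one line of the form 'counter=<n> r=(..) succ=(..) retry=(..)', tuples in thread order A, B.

counter=5 r=(5,4) succ=(0,2) retry=(1,1)

state after step 4 := counter=4 r=(5,5) succ=(0,1) retry=(0,0)
5. B CAS -> counter=4 r=(5,5) succ=(0,1) retry=(0,1)
6. B LOAD -> counter=4 r=(5,4) succ=(0,1) retry=(0,1)
7. A CAS -> counter=4 r=(5,4) succ=(0,1) retry=(1,1)
8. B CAS -> counter=5 r=(5,4) succ=(0,2) retry=(1,1)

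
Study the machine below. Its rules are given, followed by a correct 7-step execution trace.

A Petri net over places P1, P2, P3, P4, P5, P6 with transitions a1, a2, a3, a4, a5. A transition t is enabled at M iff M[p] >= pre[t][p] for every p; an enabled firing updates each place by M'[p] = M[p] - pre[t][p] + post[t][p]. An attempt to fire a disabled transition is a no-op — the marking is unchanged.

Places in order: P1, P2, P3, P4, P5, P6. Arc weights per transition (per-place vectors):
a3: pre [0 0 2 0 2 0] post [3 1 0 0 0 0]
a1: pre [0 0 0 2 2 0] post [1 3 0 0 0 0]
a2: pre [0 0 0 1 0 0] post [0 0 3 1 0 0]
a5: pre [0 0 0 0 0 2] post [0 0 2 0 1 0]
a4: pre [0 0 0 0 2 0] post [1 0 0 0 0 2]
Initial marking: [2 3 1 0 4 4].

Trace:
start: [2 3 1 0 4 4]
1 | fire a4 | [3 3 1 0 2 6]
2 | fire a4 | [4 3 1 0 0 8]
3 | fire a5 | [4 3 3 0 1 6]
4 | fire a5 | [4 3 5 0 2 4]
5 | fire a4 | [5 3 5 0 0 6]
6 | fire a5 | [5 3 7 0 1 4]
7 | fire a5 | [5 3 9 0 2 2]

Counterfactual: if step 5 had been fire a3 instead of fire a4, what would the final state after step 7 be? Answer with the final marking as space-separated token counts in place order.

(re-executing from step 5 with the substitution; state before step 5: [4 3 5 0 2 4])
5 | fire a3 | [7 4 3 0 0 4]
6 | fire a5 | [7 4 5 0 1 2]
7 | fire a5 | [7 4 7 0 2 0]

7 4 7 0 2 0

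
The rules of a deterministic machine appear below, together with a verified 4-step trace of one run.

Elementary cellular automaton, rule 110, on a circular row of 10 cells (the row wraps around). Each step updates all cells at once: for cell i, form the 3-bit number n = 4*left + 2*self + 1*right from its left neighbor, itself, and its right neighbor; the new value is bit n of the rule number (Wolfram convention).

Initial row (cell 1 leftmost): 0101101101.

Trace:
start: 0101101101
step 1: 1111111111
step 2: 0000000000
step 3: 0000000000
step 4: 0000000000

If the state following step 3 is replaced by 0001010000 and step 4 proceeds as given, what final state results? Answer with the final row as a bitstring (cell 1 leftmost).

state after step 3 := 0001010000
step 4: 0011110000

0011110000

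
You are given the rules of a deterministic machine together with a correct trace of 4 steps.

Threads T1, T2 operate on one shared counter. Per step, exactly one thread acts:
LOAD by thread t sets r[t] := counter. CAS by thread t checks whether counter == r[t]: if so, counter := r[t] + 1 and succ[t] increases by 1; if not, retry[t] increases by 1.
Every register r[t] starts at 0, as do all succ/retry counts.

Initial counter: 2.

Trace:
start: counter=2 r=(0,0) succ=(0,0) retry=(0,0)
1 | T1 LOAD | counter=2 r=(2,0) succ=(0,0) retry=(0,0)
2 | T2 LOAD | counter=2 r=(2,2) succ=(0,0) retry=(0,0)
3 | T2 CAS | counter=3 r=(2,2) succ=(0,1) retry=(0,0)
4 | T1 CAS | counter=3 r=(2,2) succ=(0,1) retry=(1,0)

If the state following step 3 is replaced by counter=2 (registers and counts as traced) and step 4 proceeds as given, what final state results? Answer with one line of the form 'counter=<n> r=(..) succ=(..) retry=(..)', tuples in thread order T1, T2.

state after step 3 := counter=2 r=(2,2) succ=(0,1) retry=(0,0)
4 | T1 CAS | counter=3 r=(2,2) succ=(1,1) retry=(0,0)

counter=3 r=(2,2) succ=(1,1) retry=(0,0)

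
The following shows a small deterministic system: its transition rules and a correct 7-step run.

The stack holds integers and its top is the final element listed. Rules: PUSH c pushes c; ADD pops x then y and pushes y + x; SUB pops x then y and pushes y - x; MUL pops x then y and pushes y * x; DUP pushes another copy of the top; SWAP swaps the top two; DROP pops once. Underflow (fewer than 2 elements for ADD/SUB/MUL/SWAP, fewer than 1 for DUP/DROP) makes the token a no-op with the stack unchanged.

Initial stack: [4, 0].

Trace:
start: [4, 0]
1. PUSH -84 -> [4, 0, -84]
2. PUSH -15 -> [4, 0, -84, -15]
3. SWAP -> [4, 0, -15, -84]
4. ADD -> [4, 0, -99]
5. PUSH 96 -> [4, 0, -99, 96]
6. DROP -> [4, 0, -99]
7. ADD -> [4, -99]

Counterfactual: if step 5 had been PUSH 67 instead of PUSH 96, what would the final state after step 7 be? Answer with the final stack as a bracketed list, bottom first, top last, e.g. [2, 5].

[4, -99]

(re-executing from step 5 with the substitution; state before step 5: [4, 0, -99])
5. PUSH 67 -> [4, 0, -99, 67]
6. DROP -> [4, 0, -99]
7. ADD -> [4, -99]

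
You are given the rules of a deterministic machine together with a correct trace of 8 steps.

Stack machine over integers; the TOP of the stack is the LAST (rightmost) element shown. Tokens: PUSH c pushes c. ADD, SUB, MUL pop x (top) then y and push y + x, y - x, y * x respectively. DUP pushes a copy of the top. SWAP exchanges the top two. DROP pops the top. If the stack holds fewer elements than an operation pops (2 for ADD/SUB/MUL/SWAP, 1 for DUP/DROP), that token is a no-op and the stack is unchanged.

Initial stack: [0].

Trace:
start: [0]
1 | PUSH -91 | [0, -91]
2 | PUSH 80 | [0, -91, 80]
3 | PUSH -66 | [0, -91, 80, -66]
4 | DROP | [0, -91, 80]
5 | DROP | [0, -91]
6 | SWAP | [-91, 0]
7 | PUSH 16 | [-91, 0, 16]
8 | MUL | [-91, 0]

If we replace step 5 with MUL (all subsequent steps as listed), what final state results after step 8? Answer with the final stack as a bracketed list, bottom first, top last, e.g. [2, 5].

[-7280, 0]

(re-executing from step 5 with the substitution; state before step 5: [0, -91, 80])
5 | MUL | [0, -7280]
6 | SWAP | [-7280, 0]
7 | PUSH 16 | [-7280, 0, 16]
8 | MUL | [-7280, 0]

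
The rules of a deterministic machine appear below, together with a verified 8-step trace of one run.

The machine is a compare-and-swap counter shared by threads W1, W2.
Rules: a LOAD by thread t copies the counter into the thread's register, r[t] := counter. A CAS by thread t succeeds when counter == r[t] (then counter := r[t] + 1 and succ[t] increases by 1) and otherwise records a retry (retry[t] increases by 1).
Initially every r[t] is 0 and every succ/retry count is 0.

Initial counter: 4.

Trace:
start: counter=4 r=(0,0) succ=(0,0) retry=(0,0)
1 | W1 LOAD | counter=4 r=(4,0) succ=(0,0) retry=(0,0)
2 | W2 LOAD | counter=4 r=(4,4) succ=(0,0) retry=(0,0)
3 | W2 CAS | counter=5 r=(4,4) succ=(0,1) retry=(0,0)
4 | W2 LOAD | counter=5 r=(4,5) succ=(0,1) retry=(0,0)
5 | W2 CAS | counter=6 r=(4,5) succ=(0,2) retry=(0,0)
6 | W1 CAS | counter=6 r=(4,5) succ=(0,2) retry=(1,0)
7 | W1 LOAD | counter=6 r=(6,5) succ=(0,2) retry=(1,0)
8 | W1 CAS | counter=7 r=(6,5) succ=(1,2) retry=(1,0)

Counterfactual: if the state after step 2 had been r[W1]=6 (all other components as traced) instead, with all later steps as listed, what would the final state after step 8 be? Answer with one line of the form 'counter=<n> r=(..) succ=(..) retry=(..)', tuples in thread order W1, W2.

state after step 2 := counter=4 r=(6,4) succ=(0,0) retry=(0,0)
3 | W2 CAS | counter=5 r=(6,4) succ=(0,1) retry=(0,0)
4 | W2 LOAD | counter=5 r=(6,5) succ=(0,1) retry=(0,0)
5 | W2 CAS | counter=6 r=(6,5) succ=(0,2) retry=(0,0)
6 | W1 CAS | counter=7 r=(6,5) succ=(1,2) retry=(0,0)
7 | W1 LOAD | counter=7 r=(7,5) succ=(1,2) retry=(0,0)
8 | W1 CAS | counter=8 r=(7,5) succ=(2,2) retry=(0,0)

counter=8 r=(7,5) succ=(2,2) retry=(0,0)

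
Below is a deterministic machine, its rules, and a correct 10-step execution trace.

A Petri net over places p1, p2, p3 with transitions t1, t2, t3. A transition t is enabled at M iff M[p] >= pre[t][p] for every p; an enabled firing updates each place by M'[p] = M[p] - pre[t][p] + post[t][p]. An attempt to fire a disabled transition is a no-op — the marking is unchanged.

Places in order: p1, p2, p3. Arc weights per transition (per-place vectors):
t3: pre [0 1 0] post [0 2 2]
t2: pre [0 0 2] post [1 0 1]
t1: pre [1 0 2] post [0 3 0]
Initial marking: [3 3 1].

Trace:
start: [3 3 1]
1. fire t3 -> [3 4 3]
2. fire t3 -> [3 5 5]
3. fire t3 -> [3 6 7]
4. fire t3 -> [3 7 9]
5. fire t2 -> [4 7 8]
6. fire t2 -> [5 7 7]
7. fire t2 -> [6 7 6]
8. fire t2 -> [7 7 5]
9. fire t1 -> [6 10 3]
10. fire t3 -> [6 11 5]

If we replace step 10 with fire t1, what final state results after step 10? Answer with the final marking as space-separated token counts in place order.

5 13 1

(re-executing from step 10 with the substitution; state before step 10: [6 10 3])
10. fire t1 -> [5 13 1]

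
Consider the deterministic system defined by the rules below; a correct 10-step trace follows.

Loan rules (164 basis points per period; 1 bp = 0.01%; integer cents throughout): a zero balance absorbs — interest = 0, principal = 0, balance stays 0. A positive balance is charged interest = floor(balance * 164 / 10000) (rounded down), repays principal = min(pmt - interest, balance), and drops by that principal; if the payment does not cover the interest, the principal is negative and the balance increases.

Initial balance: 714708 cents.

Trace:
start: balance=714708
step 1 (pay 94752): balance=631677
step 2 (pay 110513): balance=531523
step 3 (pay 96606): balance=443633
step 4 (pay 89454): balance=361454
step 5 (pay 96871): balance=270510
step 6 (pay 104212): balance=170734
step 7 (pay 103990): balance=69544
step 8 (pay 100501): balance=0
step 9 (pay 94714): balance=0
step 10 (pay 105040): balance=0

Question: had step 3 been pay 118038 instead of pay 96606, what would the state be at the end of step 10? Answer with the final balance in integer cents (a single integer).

0

(re-executing from step 3 with the substitution; state before step 3: balance=531523)
step 3 (pay 118038): balance=422201
step 4 (pay 89454): balance=339671
step 5 (pay 96871): balance=248370
step 6 (pay 104212): balance=148231
step 7 (pay 103990): balance=46671
step 8 (pay 100501): balance=0
step 9 (pay 94714): balance=0
step 10 (pay 105040): balance=0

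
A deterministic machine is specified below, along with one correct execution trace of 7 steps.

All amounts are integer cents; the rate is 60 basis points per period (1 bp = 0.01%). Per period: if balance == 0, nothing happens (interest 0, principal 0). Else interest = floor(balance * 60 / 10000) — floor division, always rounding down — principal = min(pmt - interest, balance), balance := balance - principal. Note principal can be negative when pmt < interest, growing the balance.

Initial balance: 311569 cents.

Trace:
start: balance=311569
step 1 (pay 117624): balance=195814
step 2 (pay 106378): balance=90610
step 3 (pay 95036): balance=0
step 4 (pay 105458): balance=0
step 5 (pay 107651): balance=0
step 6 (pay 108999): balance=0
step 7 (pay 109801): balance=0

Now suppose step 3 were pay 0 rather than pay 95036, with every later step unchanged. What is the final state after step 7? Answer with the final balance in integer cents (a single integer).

0

(re-executing from step 3 with the substitution; state before step 3: balance=90610)
step 3 (pay 0): balance=91153
step 4 (pay 105458): balance=0
step 5 (pay 107651): balance=0
step 6 (pay 108999): balance=0
step 7 (pay 109801): balance=0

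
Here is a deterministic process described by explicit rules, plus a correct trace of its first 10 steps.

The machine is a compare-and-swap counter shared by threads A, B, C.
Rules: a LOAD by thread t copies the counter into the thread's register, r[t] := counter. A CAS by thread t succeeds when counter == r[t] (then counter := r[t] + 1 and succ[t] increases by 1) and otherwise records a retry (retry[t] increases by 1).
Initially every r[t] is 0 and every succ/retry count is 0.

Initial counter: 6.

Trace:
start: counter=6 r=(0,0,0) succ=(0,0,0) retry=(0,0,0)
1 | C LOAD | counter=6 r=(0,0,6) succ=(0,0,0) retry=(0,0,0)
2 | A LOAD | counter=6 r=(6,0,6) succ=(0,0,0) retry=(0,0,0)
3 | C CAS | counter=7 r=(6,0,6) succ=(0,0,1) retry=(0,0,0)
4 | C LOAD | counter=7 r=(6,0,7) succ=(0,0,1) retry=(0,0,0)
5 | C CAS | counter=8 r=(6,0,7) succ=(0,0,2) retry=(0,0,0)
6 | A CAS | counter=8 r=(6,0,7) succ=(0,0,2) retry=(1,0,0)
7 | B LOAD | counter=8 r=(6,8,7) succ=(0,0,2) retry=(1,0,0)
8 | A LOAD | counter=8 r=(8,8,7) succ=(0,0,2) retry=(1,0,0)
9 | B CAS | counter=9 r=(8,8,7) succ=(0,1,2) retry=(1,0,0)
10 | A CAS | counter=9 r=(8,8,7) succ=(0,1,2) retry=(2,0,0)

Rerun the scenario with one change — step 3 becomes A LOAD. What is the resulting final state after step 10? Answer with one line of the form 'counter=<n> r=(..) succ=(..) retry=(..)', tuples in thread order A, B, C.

counter=8 r=(7,7,6) succ=(0,1,1) retry=(2,0,0)

(re-executing from step 3 with the substitution; state before step 3: counter=6 r=(6,0,6) succ=(0,0,0) retry=(0,0,0))
3 | A LOAD | counter=6 r=(6,0,6) succ=(0,0,0) retry=(0,0,0)
4 | C LOAD | counter=6 r=(6,0,6) succ=(0,0,0) retry=(0,0,0)
5 | C CAS | counter=7 r=(6,0,6) succ=(0,0,1) retry=(0,0,0)
6 | A CAS | counter=7 r=(6,0,6) succ=(0,0,1) retry=(1,0,0)
7 | B LOAD | counter=7 r=(6,7,6) succ=(0,0,1) retry=(1,0,0)
8 | A LOAD | counter=7 r=(7,7,6) succ=(0,0,1) retry=(1,0,0)
9 | B CAS | counter=8 r=(7,7,6) succ=(0,1,1) retry=(1,0,0)
10 | A CAS | counter=8 r=(7,7,6) succ=(0,1,1) retry=(2,0,0)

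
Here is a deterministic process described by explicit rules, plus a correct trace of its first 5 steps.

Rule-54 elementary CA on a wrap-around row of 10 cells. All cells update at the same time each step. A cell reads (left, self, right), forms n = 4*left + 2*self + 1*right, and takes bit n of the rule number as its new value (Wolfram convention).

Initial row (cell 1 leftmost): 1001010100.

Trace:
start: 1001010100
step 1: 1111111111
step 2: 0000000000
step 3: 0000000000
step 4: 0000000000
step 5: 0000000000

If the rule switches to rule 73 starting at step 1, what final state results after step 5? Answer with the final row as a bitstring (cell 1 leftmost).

0000000000

(re-executing steps 1..5 under rule 73; state before step 1: 1001010100)
step 1: 0000000000
step 2: 1111111111
step 3: 0000000000
step 4: 1111111111
step 5: 0000000000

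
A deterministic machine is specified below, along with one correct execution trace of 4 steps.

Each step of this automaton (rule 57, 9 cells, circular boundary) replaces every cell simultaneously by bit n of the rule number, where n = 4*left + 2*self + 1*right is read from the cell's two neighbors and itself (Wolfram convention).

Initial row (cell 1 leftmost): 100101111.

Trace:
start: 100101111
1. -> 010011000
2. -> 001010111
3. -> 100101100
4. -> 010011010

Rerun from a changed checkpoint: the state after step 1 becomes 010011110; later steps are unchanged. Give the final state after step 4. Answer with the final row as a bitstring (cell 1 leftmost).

010011010

state after step 1 := 010011110
2. -> 001010001
3. -> 100101100
4. -> 010011010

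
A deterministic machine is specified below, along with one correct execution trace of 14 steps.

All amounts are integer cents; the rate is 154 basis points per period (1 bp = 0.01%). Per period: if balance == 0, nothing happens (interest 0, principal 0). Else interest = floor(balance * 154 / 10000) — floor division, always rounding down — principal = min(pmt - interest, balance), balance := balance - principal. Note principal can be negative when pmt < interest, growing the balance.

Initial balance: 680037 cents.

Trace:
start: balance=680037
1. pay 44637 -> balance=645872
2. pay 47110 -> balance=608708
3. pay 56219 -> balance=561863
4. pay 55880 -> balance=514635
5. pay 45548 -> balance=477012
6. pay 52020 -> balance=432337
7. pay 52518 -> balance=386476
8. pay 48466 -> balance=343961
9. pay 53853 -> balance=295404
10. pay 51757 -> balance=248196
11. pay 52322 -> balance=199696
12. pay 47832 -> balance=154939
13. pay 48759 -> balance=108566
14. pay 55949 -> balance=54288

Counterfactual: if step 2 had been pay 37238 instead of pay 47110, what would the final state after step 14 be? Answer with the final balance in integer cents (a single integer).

(re-executing from step 2 with the substitution; state before step 2: balance=645872)
2. pay 37238 -> balance=618580
3. pay 56219 -> balance=571887
4. pay 55880 -> balance=524814
5. pay 45548 -> balance=487348
6. pay 52020 -> balance=442833
7. pay 52518 -> balance=397134
8. pay 48466 -> balance=354783
9. pay 53853 -> balance=306393
10. pay 51757 -> balance=259354
11. pay 52322 -> balance=211026
12. pay 47832 -> balance=166443
13. pay 48759 -> balance=120247
14. pay 55949 -> balance=66149

66149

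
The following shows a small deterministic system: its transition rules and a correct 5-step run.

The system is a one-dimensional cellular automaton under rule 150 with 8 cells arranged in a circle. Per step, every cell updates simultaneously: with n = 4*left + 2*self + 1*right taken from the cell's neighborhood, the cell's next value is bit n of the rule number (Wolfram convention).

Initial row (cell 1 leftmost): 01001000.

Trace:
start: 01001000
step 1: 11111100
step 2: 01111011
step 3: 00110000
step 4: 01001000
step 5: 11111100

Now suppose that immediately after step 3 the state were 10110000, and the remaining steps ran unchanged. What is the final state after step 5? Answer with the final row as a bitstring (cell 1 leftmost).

state after step 3 := 10110000
step 4: 10001001
step 5: 01011110

01011110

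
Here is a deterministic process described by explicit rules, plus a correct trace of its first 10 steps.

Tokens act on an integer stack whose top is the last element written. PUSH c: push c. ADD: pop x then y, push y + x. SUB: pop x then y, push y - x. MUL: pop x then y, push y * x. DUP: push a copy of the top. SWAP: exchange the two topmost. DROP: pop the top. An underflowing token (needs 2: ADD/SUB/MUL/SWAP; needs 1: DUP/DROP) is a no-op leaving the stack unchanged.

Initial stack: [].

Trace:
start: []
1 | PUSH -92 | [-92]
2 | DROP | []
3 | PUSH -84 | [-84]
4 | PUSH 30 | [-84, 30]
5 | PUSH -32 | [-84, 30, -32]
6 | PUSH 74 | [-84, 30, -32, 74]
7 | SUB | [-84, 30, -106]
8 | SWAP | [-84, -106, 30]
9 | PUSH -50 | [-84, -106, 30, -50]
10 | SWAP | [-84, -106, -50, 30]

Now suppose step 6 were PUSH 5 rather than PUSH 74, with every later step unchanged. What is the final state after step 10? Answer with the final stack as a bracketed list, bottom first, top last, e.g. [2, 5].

[-84, -37, -50, 30]

(re-executing from step 6 with the substitution; state before step 6: [-84, 30, -32])
6 | PUSH 5 | [-84, 30, -32, 5]
7 | SUB | [-84, 30, -37]
8 | SWAP | [-84, -37, 30]
9 | PUSH -50 | [-84, -37, 30, -50]
10 | SWAP | [-84, -37, -50, 30]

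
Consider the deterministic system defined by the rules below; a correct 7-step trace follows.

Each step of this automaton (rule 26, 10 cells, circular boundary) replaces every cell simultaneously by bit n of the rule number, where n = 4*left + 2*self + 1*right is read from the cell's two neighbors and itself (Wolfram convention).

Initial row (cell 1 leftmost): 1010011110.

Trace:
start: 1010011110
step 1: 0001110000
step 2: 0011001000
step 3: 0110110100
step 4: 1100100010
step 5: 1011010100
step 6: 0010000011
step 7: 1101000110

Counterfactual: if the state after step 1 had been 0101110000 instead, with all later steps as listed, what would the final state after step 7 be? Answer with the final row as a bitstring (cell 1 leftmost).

1101010110

state after step 1 := 0101110000
step 2: 1001001000
step 3: 0110110101
step 4: 0100100000
step 5: 1011010000
step 6: 0010001001
step 7: 1101010110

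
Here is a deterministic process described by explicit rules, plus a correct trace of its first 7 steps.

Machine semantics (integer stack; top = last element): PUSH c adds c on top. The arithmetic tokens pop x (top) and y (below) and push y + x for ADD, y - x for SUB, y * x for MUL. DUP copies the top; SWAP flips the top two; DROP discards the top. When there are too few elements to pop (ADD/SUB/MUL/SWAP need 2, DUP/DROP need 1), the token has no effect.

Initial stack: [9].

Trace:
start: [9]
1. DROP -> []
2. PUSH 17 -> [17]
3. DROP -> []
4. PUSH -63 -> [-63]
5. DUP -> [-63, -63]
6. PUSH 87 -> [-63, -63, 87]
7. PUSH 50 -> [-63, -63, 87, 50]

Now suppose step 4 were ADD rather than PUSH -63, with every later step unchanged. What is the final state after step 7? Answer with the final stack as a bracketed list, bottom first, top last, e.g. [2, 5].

[87, 50]

(re-executing from step 4 with the substitution; state before step 4: [])
4. ADD -> []
5. DUP -> []
6. PUSH 87 -> [87]
7. PUSH 50 -> [87, 50]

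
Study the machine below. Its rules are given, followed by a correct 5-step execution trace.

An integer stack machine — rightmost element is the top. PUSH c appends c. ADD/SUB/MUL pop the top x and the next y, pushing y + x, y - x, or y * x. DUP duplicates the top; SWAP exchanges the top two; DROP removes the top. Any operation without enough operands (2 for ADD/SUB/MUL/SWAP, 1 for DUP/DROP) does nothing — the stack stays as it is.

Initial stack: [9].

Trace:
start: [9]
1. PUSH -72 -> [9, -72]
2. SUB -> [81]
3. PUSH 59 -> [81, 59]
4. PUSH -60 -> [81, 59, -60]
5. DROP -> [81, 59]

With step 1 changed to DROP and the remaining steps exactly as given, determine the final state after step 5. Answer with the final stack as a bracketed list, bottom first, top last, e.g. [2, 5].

(re-executing from step 1 with the substitution; state before step 1: [9])
1. DROP -> []
2. SUB -> []
3. PUSH 59 -> [59]
4. PUSH -60 -> [59, -60]
5. DROP -> [59]

[59]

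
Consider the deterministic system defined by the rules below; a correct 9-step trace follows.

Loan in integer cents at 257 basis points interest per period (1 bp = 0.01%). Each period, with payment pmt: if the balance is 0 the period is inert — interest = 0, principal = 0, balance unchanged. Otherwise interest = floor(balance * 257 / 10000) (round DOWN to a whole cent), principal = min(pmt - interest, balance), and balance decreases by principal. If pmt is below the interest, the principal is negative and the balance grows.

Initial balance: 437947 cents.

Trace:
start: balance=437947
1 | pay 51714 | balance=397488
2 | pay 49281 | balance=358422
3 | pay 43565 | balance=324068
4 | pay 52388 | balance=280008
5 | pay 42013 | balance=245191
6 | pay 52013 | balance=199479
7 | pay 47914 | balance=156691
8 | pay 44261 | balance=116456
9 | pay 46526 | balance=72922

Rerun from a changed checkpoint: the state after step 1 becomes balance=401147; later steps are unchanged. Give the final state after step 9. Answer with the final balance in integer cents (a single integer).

77405

state after step 1 := balance=401147
2 | pay 49281 | balance=362175
3 | pay 43565 | balance=327917
4 | pay 52388 | balance=283956
5 | pay 42013 | balance=249240
6 | pay 52013 | balance=203632
7 | pay 47914 | balance=160951
8 | pay 44261 | balance=120826
9 | pay 46526 | balance=77405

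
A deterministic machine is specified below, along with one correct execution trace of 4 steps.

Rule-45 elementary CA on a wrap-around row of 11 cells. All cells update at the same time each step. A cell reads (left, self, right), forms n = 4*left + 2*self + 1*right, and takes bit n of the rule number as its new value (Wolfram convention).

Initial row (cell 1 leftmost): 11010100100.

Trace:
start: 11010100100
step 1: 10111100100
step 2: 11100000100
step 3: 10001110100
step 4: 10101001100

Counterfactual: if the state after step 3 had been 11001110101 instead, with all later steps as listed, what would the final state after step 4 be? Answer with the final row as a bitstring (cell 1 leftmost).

00001001111

state after step 3 := 11001110101
step 4: 00001001111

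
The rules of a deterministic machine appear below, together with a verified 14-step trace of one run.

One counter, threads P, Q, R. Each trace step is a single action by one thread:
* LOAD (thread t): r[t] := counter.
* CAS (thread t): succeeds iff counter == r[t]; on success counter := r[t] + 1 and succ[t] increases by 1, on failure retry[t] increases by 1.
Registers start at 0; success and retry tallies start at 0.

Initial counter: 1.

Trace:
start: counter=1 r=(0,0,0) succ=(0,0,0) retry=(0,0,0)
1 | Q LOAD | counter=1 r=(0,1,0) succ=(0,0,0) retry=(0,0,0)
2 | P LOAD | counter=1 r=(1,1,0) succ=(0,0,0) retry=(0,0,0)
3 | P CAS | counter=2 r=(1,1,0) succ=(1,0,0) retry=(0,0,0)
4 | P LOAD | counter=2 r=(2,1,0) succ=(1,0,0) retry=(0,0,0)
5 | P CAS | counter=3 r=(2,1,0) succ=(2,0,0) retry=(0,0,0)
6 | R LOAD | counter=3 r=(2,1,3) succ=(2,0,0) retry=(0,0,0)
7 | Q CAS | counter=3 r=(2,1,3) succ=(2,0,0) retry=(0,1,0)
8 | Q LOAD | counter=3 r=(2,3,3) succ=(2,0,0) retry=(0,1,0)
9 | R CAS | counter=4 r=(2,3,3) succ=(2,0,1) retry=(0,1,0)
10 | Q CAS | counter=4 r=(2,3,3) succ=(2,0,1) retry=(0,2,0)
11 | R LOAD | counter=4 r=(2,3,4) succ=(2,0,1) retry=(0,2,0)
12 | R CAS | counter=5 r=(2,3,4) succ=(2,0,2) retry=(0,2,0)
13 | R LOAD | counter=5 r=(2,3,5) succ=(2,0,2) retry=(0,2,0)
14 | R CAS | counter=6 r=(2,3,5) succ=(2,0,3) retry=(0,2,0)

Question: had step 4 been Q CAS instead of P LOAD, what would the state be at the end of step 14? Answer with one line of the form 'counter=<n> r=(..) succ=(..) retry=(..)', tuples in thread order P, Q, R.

counter=5 r=(1,2,4) succ=(1,0,3) retry=(1,3,0)

(re-executing from step 4 with the substitution; state before step 4: counter=2 r=(1,1,0) succ=(1,0,0) retry=(0,0,0))
4 | Q CAS | counter=2 r=(1,1,0) succ=(1,0,0) retry=(0,1,0)
5 | P CAS | counter=2 r=(1,1,0) succ=(1,0,0) retry=(1,1,0)
6 | R LOAD | counter=2 r=(1,1,2) succ=(1,0,0) retry=(1,1,0)
7 | Q CAS | counter=2 r=(1,1,2) succ=(1,0,0) retry=(1,2,0)
8 | Q LOAD | counter=2 r=(1,2,2) succ=(1,0,0) retry=(1,2,0)
9 | R CAS | counter=3 r=(1,2,2) succ=(1,0,1) retry=(1,2,0)
10 | Q CAS | counter=3 r=(1,2,2) succ=(1,0,1) retry=(1,3,0)
11 | R LOAD | counter=3 r=(1,2,3) succ=(1,0,1) retry=(1,3,0)
12 | R CAS | counter=4 r=(1,2,3) succ=(1,0,2) retry=(1,3,0)
13 | R LOAD | counter=4 r=(1,2,4) succ=(1,0,2) retry=(1,3,0)
14 | R CAS | counter=5 r=(1,2,4) succ=(1,0,3) retry=(1,3,0)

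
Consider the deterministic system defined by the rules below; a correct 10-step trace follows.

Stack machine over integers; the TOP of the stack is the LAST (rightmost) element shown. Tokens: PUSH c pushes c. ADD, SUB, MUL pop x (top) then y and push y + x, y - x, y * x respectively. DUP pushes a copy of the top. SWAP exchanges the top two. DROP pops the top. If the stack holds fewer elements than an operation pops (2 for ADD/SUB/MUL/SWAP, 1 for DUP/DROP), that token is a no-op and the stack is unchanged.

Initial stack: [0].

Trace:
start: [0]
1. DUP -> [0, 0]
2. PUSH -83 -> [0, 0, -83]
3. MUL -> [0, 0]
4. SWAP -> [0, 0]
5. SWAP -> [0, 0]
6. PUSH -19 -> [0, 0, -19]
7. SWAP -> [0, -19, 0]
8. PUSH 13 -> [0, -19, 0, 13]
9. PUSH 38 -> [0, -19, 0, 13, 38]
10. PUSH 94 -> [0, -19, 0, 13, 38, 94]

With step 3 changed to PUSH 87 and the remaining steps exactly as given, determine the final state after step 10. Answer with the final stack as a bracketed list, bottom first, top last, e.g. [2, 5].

[0, 0, -83, -19, 87, 13, 38, 94]

(re-executing from step 3 with the substitution; state before step 3: [0, 0, -83])
3. PUSH 87 -> [0, 0, -83, 87]
4. SWAP -> [0, 0, 87, -83]
5. SWAP -> [0, 0, -83, 87]
6. PUSH -19 -> [0, 0, -83, 87, -19]
7. SWAP -> [0, 0, -83, -19, 87]
8. PUSH 13 -> [0, 0, -83, -19, 87, 13]
9. PUSH 38 -> [0, 0, -83, -19, 87, 13, 38]
10. PUSH 94 -> [0, 0, -83, -19, 87, 13, 38, 94]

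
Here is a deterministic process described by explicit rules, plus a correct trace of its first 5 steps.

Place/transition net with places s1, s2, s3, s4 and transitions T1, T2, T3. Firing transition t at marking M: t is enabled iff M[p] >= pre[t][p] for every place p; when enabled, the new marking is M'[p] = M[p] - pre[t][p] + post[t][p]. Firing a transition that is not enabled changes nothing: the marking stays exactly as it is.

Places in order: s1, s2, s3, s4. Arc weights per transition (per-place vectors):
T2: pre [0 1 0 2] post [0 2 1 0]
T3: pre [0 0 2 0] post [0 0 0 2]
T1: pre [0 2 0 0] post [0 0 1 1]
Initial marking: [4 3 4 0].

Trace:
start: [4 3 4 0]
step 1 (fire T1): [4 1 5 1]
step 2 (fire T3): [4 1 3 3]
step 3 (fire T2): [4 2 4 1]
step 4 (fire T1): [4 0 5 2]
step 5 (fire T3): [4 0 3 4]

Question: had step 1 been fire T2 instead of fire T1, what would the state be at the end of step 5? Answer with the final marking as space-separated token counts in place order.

(re-executing from step 1 with the substitution; state before step 1: [4 3 4 0])
step 1 (fire T2): [4 3 4 0]
step 2 (fire T3): [4 3 2 2]
step 3 (fire T2): [4 4 3 0]
step 4 (fire T1): [4 2 4 1]
step 5 (fire T3): [4 2 2 3]

4 2 2 3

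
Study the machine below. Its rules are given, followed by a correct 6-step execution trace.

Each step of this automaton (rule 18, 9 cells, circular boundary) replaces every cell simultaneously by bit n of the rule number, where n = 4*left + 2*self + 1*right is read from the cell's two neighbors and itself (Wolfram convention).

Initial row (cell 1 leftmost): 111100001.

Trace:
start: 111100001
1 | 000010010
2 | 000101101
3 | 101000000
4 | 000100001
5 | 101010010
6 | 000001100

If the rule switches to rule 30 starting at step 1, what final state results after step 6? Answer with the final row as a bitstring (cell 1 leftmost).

010100010

(re-executing steps 1..6 under rule 30; state before step 1: 111100001)
1 | 000010011
2 | 100111110
3 | 111100000
4 | 100010001
5 | 010111011
6 | 010100010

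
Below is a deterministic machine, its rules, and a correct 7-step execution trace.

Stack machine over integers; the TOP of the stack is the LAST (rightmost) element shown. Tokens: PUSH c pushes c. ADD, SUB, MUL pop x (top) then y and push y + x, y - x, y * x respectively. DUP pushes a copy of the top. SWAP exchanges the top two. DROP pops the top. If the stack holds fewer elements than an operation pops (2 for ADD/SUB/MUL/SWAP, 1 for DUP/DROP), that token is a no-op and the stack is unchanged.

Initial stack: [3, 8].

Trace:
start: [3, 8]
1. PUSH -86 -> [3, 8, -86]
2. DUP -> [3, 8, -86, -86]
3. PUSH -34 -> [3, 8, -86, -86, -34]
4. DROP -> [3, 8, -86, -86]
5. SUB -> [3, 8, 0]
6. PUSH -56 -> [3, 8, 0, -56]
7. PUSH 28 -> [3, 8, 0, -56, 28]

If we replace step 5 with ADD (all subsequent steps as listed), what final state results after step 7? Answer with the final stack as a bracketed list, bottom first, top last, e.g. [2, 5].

(re-executing from step 5 with the substitution; state before step 5: [3, 8, -86, -86])
5. ADD -> [3, 8, -172]
6. PUSH -56 -> [3, 8, -172, -56]
7. PUSH 28 -> [3, 8, -172, -56, 28]

[3, 8, -172, -56, 28]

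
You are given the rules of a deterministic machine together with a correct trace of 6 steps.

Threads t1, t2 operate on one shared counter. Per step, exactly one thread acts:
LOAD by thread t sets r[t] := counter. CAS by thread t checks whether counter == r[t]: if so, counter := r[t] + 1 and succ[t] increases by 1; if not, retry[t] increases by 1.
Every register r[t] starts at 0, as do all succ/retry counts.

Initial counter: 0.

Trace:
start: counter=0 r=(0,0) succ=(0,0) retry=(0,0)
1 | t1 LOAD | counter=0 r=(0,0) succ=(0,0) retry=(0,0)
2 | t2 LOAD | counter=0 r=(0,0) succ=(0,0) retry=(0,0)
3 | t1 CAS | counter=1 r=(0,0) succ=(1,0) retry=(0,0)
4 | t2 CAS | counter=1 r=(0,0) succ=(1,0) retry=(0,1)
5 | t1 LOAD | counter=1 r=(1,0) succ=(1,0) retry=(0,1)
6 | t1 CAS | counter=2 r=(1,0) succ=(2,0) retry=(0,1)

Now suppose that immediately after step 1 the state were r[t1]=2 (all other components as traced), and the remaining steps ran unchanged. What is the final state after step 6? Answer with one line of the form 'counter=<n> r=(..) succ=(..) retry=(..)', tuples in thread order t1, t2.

counter=2 r=(1,0) succ=(1,1) retry=(1,0)

state after step 1 := counter=0 r=(2,0) succ=(0,0) retry=(0,0)
2 | t2 LOAD | counter=0 r=(2,0) succ=(0,0) retry=(0,0)
3 | t1 CAS | counter=0 r=(2,0) succ=(0,0) retry=(1,0)
4 | t2 CAS | counter=1 r=(2,0) succ=(0,1) retry=(1,0)
5 | t1 LOAD | counter=1 r=(1,0) succ=(0,1) retry=(1,0)
6 | t1 CAS | counter=2 r=(1,0) succ=(1,1) retry=(1,0)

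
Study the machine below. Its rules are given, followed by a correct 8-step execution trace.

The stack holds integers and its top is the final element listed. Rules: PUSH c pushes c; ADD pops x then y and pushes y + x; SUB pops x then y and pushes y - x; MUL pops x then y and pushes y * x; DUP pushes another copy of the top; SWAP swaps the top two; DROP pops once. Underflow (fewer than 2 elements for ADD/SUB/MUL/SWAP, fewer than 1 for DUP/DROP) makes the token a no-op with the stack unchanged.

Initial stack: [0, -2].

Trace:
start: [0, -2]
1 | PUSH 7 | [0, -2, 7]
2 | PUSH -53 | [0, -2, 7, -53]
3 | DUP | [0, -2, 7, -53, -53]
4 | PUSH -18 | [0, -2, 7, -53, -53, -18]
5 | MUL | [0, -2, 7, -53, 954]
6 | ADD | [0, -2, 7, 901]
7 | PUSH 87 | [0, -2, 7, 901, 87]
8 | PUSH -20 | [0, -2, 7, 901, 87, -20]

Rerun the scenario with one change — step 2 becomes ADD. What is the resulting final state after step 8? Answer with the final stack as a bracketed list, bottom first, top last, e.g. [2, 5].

[0, -85, 87, -20]

(re-executing from step 2 with the substitution; state before step 2: [0, -2, 7])
2 | ADD | [0, 5]
3 | DUP | [0, 5, 5]
4 | PUSH -18 | [0, 5, 5, -18]
5 | MUL | [0, 5, -90]
6 | ADD | [0, -85]
7 | PUSH 87 | [0, -85, 87]
8 | PUSH -20 | [0, -85, 87, -20]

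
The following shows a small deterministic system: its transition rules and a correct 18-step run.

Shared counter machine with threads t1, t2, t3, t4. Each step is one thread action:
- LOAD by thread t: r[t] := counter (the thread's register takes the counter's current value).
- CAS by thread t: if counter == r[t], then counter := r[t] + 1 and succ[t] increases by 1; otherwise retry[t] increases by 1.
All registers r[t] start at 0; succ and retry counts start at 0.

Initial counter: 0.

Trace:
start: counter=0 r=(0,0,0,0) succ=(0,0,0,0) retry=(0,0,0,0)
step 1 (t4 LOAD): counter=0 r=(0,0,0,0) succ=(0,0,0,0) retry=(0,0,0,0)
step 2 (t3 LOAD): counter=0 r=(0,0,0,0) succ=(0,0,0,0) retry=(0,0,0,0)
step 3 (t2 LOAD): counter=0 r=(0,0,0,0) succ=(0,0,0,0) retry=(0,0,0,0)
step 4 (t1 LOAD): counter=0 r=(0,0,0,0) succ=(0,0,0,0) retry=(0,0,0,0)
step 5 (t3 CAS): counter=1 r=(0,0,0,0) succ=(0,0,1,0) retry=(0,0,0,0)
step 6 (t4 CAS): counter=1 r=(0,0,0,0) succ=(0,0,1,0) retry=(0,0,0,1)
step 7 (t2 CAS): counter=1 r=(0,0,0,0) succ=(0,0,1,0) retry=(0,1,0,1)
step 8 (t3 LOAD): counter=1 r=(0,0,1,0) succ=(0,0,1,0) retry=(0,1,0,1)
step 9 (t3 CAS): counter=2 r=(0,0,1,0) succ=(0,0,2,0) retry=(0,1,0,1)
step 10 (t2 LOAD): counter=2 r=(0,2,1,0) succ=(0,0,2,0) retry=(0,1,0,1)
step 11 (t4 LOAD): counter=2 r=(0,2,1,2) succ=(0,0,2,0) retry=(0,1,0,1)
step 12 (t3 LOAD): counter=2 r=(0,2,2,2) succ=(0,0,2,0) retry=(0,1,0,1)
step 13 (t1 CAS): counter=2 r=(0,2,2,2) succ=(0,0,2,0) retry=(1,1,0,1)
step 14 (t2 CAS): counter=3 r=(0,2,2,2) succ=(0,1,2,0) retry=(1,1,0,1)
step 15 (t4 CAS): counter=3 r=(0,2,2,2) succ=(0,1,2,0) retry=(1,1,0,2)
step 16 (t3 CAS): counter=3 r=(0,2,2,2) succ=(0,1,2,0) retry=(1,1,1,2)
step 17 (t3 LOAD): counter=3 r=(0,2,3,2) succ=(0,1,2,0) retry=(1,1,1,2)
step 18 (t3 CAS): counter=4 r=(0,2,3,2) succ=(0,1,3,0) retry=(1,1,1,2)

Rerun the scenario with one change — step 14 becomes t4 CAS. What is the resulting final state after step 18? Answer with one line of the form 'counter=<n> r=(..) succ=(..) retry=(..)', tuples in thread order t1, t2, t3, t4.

(re-executing from step 14 with the substitution; state before step 14: counter=2 r=(0,2,2,2) succ=(0,0,2,0) retry=(1,1,0,1))
step 14 (t4 CAS): counter=3 r=(0,2,2,2) succ=(0,0,2,1) retry=(1,1,0,1)
step 15 (t4 CAS): counter=3 r=(0,2,2,2) succ=(0,0,2,1) retry=(1,1,0,2)
step 16 (t3 CAS): counter=3 r=(0,2,2,2) succ=(0,0,2,1) retry=(1,1,1,2)
step 17 (t3 LOAD): counter=3 r=(0,2,3,2) succ=(0,0,2,1) retry=(1,1,1,2)
step 18 (t3 CAS): counter=4 r=(0,2,3,2) succ=(0,0,3,1) retry=(1,1,1,2)

counter=4 r=(0,2,3,2) succ=(0,0,3,1) retry=(1,1,1,2)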